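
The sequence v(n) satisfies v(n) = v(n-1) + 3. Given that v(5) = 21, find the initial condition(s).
v(5) = v(0) + 5·3, so v(0) = 21 - 15 = 6.

v(0) = 6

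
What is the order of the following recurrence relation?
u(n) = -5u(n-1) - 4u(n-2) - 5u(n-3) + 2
The order is the largest lag k for which u(n-k) appears. Here the deepest term is u(n-3) (the 2 term is non-homogeneous and does not affect the order), so the order is 3.

Order 3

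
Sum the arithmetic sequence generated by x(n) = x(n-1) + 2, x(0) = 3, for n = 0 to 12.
Computing the sequence terms: 3, 5, 7, 9, 11, 13, 15, 17, 19, 21, 23, 25, 27
Adding these values together:

195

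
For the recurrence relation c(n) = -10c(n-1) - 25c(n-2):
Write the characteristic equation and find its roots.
Substitute c(n) = rⁿ and divide through by rⁿ⁻²: r² + 10r + 25 = 0
Factor: (r + 5)² = 0, so r = -5 (double root).
General solution: c(n) = (A + Bn)·(-5)ⁿ

Characteristic: r² + 10r + 25 = 0, Roots: r = -5 (double root)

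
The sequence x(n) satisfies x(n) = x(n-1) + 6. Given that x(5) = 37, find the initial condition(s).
x(5) = x(0) + 5·6, so x(0) = 37 - 30 = 7.

x(0) = 7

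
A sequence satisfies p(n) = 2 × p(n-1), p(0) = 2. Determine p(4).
Computing step by step:
p(0) = 2
p(1) = 2 × 2 = 4
p(2) = 2 × 4 = 8
p(3) = 2 × 8 = 16
p(4) = 2 × 16 = 32

32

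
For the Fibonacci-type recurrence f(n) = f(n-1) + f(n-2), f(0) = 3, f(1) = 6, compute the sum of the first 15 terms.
Computing the sequence terms: 3, 6, 9, 15, 24, 39, 63, 102, 165, 267, 432, 699, 1131, 1830, 2961
Adding these values together:

7746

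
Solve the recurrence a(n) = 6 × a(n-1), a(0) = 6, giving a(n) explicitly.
Recurrence: a(n) = 6 × a(n-1), initial: a(0) = 6.
Each term is 6 times the previous, so this is geometric with ratio 6. After n steps: a(n) = a(0)·6ⁿ = 6·6ⁿ.

a(n) = 6·6ⁿ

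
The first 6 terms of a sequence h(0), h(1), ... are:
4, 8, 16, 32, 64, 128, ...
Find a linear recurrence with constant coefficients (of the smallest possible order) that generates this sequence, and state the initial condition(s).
Look for the lowest-order linear relation among consecutive terms.
Observation: each term is 2× the previous.
Check at n=2: 2·8 = 16. ✓

h(n) = 2 × h(n-1), h(0) = 4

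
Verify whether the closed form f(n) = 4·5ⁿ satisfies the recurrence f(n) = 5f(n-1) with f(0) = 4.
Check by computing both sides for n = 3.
From the recurrence with f(0) = 4:
  f(0) = 4, f(1) = 20, f(2) = 100, f(3) = 500
  so the recurrence gives f(3) = 500.
From the proposed closed form f(n) = 4·5ⁿ:
  f(3) = 500.
Both sides give 500 at n = 3, and the initial condition(s) match, so the closed form is consistent.

Yes, the closed form is correct.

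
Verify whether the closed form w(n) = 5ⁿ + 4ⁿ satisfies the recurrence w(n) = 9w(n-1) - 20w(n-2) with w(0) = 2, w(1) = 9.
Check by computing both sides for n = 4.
From the recurrence with w(0) = 2, w(1) = 9:
  w(0) = 2, w(1) = 9, w(2) = 41, w(3) = 189, w(4) = 881
  so the recurrence gives w(4) = 881.
From the proposed closed form w(n) = 5ⁿ + 4ⁿ:
  w(4) = 881.
Both sides give 881 at n = 4, and the initial condition(s) match, so the closed form is consistent.

Yes, the closed form is correct.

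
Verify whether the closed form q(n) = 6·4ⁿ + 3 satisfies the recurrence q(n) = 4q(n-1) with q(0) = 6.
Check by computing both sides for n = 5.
From the recurrence with q(0) = 6:
  q(0) = 6, q(1) = 24, q(2) = 96, q(3) = 384, q(4) = 1536, q(5) = 6144
  so the recurrence gives q(5) = 6144.
From the proposed closed form q(n) = 6·4ⁿ + 3:
  q(5) = 6147.
The recurrence gives 6144 but the closed form gives 6147, so the closed form does not satisfy the recurrence.

No, the closed form is incorrect.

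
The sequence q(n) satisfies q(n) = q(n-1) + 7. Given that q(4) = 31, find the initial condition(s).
q(4) = q(0) + 4·7, so q(0) = 31 - 28 = 3.

q(0) = 3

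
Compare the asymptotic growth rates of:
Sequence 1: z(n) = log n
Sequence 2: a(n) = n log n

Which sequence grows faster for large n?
Comparing growth rates:
Growth-rate hierarchy: log n ≺ any polynomial ≺ any exponential cⁿ (c>1) ≺ n! ≺ nⁿ.
polynomial degree 1 (with log factor) dominates logarithmic asymptotically.

a(n) grows faster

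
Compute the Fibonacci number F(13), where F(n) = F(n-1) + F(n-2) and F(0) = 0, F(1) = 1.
Computing the sequence terms:
0, 1, 1, 2, 3, 5, 8, 13, 21, 34, 55, 89, 144, 233

233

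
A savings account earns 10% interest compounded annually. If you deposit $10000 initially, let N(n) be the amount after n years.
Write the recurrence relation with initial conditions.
Each year the balance grows by 10%, i.e. is multiplied by 1 + 10/100 = 1.1, so N(n) = 1.1 × N(n-1). The initial deposit gives N(0) = 10000.
Unrolling gives the closed form N(n) = 10000 × (1.1)ⁿ.

N(n) = 1.1 × N(n-1), N(0) = 10000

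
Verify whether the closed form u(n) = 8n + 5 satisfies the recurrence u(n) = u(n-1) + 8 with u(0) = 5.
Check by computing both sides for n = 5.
From the recurrence with u(0) = 5:
  u(0) = 5, u(1) = 13, u(2) = 21, u(3) = 29, u(4) = 37, u(5) = 45
  so the recurrence gives u(5) = 45.
From the proposed closed form u(n) = 8n + 5:
  u(5) = 45.
Both sides give 45 at n = 5, and the initial condition(s) match, so the closed form is consistent.

Yes, the closed form is correct.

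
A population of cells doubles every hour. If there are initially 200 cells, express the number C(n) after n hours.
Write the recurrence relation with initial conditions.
Each hour multiplies the count by 2, so the count after n hours depends only on the count after n-1 hours: C(n) = 2 × C(n-1). The starting count gives C(0) = 200.
Unrolling n times gives the closed form C(n) = 200 × 2ⁿ.

C(n) = 2 × C(n-1), C(0) = 200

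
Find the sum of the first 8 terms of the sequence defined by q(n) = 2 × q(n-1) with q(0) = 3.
Computing the sequence terms: 3, 6, 12, 24, 48, 96, 192, 384
Adding these values together:

765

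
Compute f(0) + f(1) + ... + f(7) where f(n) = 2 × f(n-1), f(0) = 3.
Computing the sequence terms: 3, 6, 12, 24, 48, 96, 192, 384
Adding these values together:

765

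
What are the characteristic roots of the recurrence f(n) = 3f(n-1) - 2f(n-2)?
Substitute f(n) = rⁿ and divide through by rⁿ⁻²: r² - 3r + 2 = 0
Factor: (r - 2)(r - 1) = 0, so r = 2, 1.
General solution: f(n) = A·2ⁿ + B·1ⁿ

Characteristic: r² - 3r + 2 = 0, Roots: r = 2, 1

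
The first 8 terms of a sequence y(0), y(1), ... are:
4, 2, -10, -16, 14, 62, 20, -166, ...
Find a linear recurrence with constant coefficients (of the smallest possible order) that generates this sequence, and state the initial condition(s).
Look for the lowest-order linear relation among consecutive terms.
Observation: y(n) - 1·y(n-1) - (-3)·y(n-2) = 0 holds for the shown terms, and no order-1 relation y(n) = α·y(n-1) + β fits.
Check at n=3: 1·-10 + (-3)·2 = -16. ✓

y(n) = y(n-1) - 3y(n-2), y(0) = 4, y(1) = 2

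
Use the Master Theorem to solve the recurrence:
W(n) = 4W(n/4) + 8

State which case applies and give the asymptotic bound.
Master Theorem template: W(n) = a·W(n/b) + f(n).
Here: a=4, b=4, f(n)=8
Compute log_b(a) = log_4(4) = 1.
f(n) = 8 = O(n^(1-ε)) with ε = 1. Case 1: W(n) = Θ(n^log_b(a)) = Θ(n).

Case 1: W(n) = Θ(n)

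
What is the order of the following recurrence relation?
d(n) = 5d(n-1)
The order is the largest lag k for which d(n-k) appears. Here the deepest term is d(n-1), so the order is 1.

Order 1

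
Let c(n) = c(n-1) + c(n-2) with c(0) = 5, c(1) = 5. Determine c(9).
Computing the sequence terms:
5, 5, 10, 15, 25, 40, 65, 105, 170, 275

275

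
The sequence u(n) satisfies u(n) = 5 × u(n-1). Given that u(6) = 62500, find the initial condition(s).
In general u(n) = 5ⁿ · u(0). At n = 6: u(0) = u(6) / 5^6 = 62500 / 15625 = 4.

u(0) = 4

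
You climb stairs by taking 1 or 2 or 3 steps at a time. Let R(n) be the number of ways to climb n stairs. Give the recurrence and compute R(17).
Condition on the size of the last step (1 to 3): before it there were n-1, …, n-3 stairs climbed, and these cases are disjoint, so R(n) = R(n-1) + R(n-2) + R(n-3) (order-3 linear recurrence).
Initial conditions by direct count (compositions of i into parts ≤ 3): R(1) = 1; R(2) = 2; R(3) = 4.
Iterating the recurrence: R(4) = 7, R(5) = 13, R(6) = 24, R(7) = 44, R(8) = 81, R(9) = 149, R(10) = 274, R(11) = 504, R(12) = 927, R(13) = 1705, R(14) = 3136, R(15) = 5768, R(16) = 10609, R(17) = 19513.

R(n) = R(n-1) + R(n-2) + R(n-3), R(1) = 1, R(2) = 2, R(3) = 4; R(17) = 19513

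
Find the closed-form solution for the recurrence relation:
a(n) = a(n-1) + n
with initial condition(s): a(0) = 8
Recurrence: a(n) = a(n-1) + n, initial: a(0) = 8.
Telescoping: a(n) = a(0) + Σᵢ₌₁ⁿ i = 8 + n(n+1)/2.

a(n) = n(n+1)/2 + 8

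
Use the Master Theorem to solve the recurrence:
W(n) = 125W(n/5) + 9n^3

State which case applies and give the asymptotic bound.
Master Theorem template: W(n) = a·W(n/b) + f(n).
Here: a=125, b=5, f(n)=9n^3
Compute log_b(a) = log_5(125) = 3.
f(n) = 9n^3 = Θ(n^3). Case 2: W(n) = Θ(n^3 log n).

Case 2: W(n) = Θ(n^3 log n)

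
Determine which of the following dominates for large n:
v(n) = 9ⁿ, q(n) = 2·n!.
Comparing growth rates:
Growth-rate hierarchy: log n ≺ any polynomial ≺ any exponential cⁿ (c>1) ≺ n! ≺ nⁿ.
factorial dominates exponential base 9 asymptotically.

q(n) grows faster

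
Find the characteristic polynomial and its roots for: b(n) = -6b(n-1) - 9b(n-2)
Substitute b(n) = rⁿ and divide through by rⁿ⁻²: r² + 6r + 9 = 0
Factor: (r + 3)² = 0, so r = -3 (double root).
General solution: b(n) = (A + Bn)·(-3)ⁿ

Characteristic: r² + 6r + 9 = 0, Roots: r = -3 (double root)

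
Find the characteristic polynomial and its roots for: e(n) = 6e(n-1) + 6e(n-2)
Substitute e(n) = rⁿ and divide through by rⁿ⁻²: r² - 6r - 6 = 0
Discriminant: 6² + 4·6 = 60, not a perfect square, so by the quadratic formula r = (6 ± √60)/2.
General solution: e(n) = A·r₁ⁿ + B·r₂ⁿ where r₁,r₂ = (6 ± √60)/2

Characteristic: r² - 6r - 6 = 0, Roots: r = (6 ± √60)/2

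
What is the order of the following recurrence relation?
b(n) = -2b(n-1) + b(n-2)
The order is the largest lag k for which b(n-k) appears. Here the deepest term is b(n-2), so the order is 2.

Order 2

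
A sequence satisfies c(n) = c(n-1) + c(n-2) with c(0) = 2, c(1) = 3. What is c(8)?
Computing the sequence terms:
2, 3, 5, 8, 13, 21, 34, 55, 89

89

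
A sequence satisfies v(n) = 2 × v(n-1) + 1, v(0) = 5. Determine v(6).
Computing step by step:
v(0) = 5
v(1) = 2 × 5 + 1 = 11
v(2) = 2 × 11 + 1 = 23
v(3) = 2 × 23 + 1 = 47
v(4) = 2 × 47 + 1 = 95
v(5) = 2 × 95 + 1 = 191
v(6) = 2 × 191 + 1 = 383

383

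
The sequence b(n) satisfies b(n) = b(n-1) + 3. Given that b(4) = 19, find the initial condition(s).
b(4) = b(0) + 4·3, so b(0) = 19 - 12 = 7.

b(0) = 7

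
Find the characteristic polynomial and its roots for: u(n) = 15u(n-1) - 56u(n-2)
Substitute u(n) = rⁿ and divide through by rⁿ⁻²: r² - 15r + 56 = 0
Factor: (r - 8)(r - 7) = 0, so r = 8, 7.
General solution: u(n) = A·8ⁿ + B·7ⁿ

Characteristic: r² - 15r + 56 = 0, Roots: r = 8, 7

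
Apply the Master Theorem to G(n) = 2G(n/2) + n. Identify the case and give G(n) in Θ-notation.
Master Theorem template: G(n) = a·G(n/b) + f(n).
Here: a=2, b=2, f(n)=n
Compute log_b(a) = log_2(2) = 1.
f(n) = n = Θ(n). Case 2: G(n) = Θ(n log n).

Case 2: G(n) = Θ(n log n)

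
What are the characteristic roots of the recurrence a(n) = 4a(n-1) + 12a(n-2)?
Substitute a(n) = rⁿ and divide through by rⁿ⁻²: r² - 4r - 12 = 0
Factor: (r - 6)(r + 2) = 0, so r = 6, -2.
General solution: a(n) = A·6ⁿ + B·(-2)ⁿ

Characteristic: r² - 4r - 12 = 0, Roots: r = 6, -2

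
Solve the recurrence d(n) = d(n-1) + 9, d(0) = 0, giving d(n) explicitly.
Recurrence: d(n) = d(n-1) + 9, initial: d(0) = 0.
Each step adds 9, so d(n) = d(0) + 9n = 9n.

d(n) = 9n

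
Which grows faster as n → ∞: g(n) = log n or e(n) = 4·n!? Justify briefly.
Comparing growth rates:
Growth-rate hierarchy: log n ≺ any polynomial ≺ any exponential cⁿ (c>1) ≺ n! ≺ nⁿ.
factorial dominates logarithmic asymptotically.

e(n) grows faster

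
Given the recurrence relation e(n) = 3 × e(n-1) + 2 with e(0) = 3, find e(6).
Computing step by step:
e(0) = 3
e(1) = 3 × 3 + 2 = 11
e(2) = 3 × 11 + 2 = 35
e(3) = 3 × 35 + 2 = 107
e(4) = 3 × 107 + 2 = 323
e(5) = 3 × 323 + 2 = 971
e(6) = 3 × 971 + 2 = 2915

2915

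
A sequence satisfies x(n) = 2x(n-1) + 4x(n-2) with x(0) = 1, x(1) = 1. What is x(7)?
Computing the sequence terms:
1, 1, 6, 16, 56, 176, 576, 1856

1856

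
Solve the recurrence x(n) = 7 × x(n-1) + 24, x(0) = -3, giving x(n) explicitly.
Recurrence: x(n) = 7 × x(n-1) + 24, initial: x(0) = -3.
Try x(n) = A·7ⁿ + C. Substituting: A·7ⁿ + C = 7(A·7ⁿ⁻¹ + C) + 24 = A·7ⁿ + 7C + 24, so C = 7C + 24, giving C = -4. Then x(0) = A - 4 = -3 gives A = 1.

x(n) = 7ⁿ - 4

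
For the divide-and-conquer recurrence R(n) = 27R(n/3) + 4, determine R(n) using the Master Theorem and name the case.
Master Theorem template: R(n) = a·R(n/b) + f(n).
Here: a=27, b=3, f(n)=4
Compute log_b(a) = log_3(27) = 3.
f(n) = 4 = O(n^(3-ε)) with ε = 3. Case 1: R(n) = Θ(n^log_b(a)) = Θ(n^3).

Case 1: R(n) = Θ(n^3)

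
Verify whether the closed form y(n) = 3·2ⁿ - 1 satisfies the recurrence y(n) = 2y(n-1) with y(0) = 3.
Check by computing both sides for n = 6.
From the recurrence with y(0) = 3:
  y(0) = 3, y(1) = 6, y(2) = 12, y(3) = 24, y(4) = 48, y(5) = 96, y(6) = 192
  so the recurrence gives y(6) = 192.
From the proposed closed form y(n) = 3·2ⁿ - 1:
  y(6) = 191.
The recurrence gives 192 but the closed form gives 191, so the closed form does not satisfy the recurrence.

No, the closed form is incorrect.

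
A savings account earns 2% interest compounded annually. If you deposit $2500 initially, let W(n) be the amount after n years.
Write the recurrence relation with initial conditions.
Each year the balance grows by 2%, i.e. is multiplied by 1 + 2/100 = 1.02, so W(n) = 1.02 × W(n-1). The initial deposit gives W(0) = 2500.
Unrolling gives the closed form W(n) = 2500 × (1.02)ⁿ.

W(n) = 1.02 × W(n-1), W(0) = 2500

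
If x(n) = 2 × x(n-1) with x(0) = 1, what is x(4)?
Computing step by step:
x(0) = 1
x(1) = 2 × 1 = 2
x(2) = 2 × 2 = 4
x(3) = 2 × 4 = 8
x(4) = 2 × 8 = 16

16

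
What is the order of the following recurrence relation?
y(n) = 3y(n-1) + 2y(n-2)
The order is the largest lag k for which y(n-k) appears. Here the deepest term is y(n-2), so the order is 2.

Order 2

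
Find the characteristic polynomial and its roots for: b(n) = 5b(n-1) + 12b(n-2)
Substitute b(n) = rⁿ and divide through by rⁿ⁻²: r² - 5r - 12 = 0
Discriminant: 5² + 4·12 = 73, not a perfect square, so by the quadratic formula r = (5 ± √73)/2.
General solution: b(n) = A·r₁ⁿ + B·r₂ⁿ where r₁,r₂ = (5 ± √73)/2

Characteristic: r² - 5r - 12 = 0, Roots: r = (5 ± √73)/2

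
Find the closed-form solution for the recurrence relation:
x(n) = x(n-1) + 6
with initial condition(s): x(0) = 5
Recurrence: x(n) = x(n-1) + 6, initial: x(0) = 5.
Each step adds 6, so x(n) = x(0) + 6n = 6n + 5.

x(n) = 6n + 5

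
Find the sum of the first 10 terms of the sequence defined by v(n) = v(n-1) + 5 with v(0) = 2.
Computing the sequence terms: 2, 7, 12, 17, 22, 27, 32, 37, 42, 47
Adding these values together:

245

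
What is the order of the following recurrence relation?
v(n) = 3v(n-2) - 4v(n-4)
The order is the largest lag k for which v(n-k) appears. Here the deepest term is v(n-4), so the order is 4.

Order 4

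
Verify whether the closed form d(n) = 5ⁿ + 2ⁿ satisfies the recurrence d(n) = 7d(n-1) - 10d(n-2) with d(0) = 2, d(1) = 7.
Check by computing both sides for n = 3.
From the recurrence with d(0) = 2, d(1) = 7:
  d(0) = 2, d(1) = 7, d(2) = 29, d(3) = 133
  so the recurrence gives d(3) = 133.
From the proposed closed form d(n) = 5ⁿ + 2ⁿ:
  d(3) = 133.
Both sides give 133 at n = 3, and the initial condition(s) match, so the closed form is consistent.

Yes, the closed form is correct.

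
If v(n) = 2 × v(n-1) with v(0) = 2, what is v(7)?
Computing step by step:
v(0) = 2
v(1) = 2 × 2 = 4
v(2) = 2 × 4 = 8
v(3) = 2 × 8 = 16
v(4) = 2 × 16 = 32
v(5) = 2 × 32 = 64
v(6) = 2 × 64 = 128
v(7) = 2 × 128 = 256

256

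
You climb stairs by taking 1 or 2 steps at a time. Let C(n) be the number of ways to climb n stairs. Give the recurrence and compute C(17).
Condition on the size of the last step (1 to 2): before it there were n-1, …, n-2 stairs climbed, and these cases are disjoint, so C(n) = C(n-1) + C(n-2) (Fibonacci-type sequence).
Initial conditions by direct count (compositions of i into parts ≤ 2): C(1) = 1; C(2) = 2.
Iterating the recurrence: C(3) = 3, C(4) = 5, C(5) = 8, C(6) = 13, C(7) = 21, C(8) = 34, C(9) = 55, C(10) = 89, C(11) = 144, C(12) = 233, C(13) = 377, C(14) = 610, C(15) = 987, C(16) = 1597, C(17) = 2584.

C(n) = C(n-1) + C(n-2), C(1) = 1, C(2) = 2; C(17) = 2584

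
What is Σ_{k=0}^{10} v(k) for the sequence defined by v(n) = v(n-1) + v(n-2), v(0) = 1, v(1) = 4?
Computing the sequence terms: 1, 4, 5, 9, 14, 23, 37, 60, 97, 157, 254
Adding these values together:

661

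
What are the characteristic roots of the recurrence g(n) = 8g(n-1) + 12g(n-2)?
Substitute g(n) = rⁿ and divide through by rⁿ⁻²: r² - 8r - 12 = 0
Discriminant: 8² + 4·12 = 112, not a perfect square, so by the quadratic formula r = (8 ± √112)/2.
General solution: g(n) = A·r₁ⁿ + B·r₂ⁿ where r₁,r₂ = (8 ± √112)/2

Characteristic: r² - 8r - 12 = 0, Roots: r = (8 ± √112)/2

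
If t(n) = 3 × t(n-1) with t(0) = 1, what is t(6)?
Computing step by step:
t(0) = 1
t(1) = 3 × 1 = 3
t(2) = 3 × 3 = 9
t(3) = 3 × 9 = 27
t(4) = 3 × 27 = 81
t(5) = 3 × 81 = 243
t(6) = 3 × 243 = 729

729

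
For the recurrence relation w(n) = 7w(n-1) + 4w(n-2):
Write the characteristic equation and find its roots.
Substitute w(n) = rⁿ and divide through by rⁿ⁻²: r² - 7r - 4 = 0
Discriminant: 7² + 4·4 = 65, not a perfect square, so by the quadratic formula r = (7 ± √65)/2.
General solution: w(n) = A·r₁ⁿ + B·r₂ⁿ where r₁,r₂ = (7 ± √65)/2

Characteristic: r² - 7r - 4 = 0, Roots: r = (7 ± √65)/2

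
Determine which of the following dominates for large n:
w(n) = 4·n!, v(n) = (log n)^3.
Comparing growth rates:
Growth-rate hierarchy: log n ≺ any polynomial ≺ any exponential cⁿ (c>1) ≺ n! ≺ nⁿ.
factorial dominates polylogarithmic (log n)^3 asymptotically.

w(n) grows faster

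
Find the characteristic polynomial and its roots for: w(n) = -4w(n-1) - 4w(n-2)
Substitute w(n) = rⁿ and divide through by rⁿ⁻²: r² + 4r + 4 = 0
Factor: (r + 2)² = 0, so r = -2 (double root).
General solution: w(n) = (A + Bn)·(-2)ⁿ

Characteristic: r² + 4r + 4 = 0, Roots: r = -2 (double root)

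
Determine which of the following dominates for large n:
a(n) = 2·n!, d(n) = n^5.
Comparing growth rates:
Growth-rate hierarchy: log n ≺ any polynomial ≺ any exponential cⁿ (c>1) ≺ n! ≺ nⁿ.
factorial dominates polynomial degree 5 asymptotically.

a(n) grows faster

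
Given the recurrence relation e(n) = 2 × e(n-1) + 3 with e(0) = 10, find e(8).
Computing step by step:
e(0) = 10
e(1) = 2 × 10 + 3 = 23
e(2) = 2 × 23 + 3 = 49
e(3) = 2 × 49 + 3 = 101
e(4) = 2 × 101 + 3 = 205
e(5) = 2 × 205 + 3 = 413
e(6) = 2 × 413 + 3 = 829
e(7) = 2 × 829 + 3 = 1661
e(8) = 2 × 1661 + 3 = 3325

3325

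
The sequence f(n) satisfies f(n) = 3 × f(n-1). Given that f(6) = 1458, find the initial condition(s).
In general f(n) = 3ⁿ · f(0). At n = 6: f(0) = f(6) / 3^6 = 1458 / 729 = 2.

f(0) = 2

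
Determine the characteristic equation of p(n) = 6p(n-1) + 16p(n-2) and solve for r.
Substitute p(n) = rⁿ and divide through by rⁿ⁻²: r² - 6r - 16 = 0
Factor: (r + 2)(r - 8) = 0, so r = -2, 8.
General solution: p(n) = A·(-2)ⁿ + B·8ⁿ

Characteristic: r² - 6r - 16 = 0, Roots: r = -2, 8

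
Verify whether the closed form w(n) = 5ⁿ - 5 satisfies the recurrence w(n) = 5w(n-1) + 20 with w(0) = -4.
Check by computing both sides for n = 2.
From the recurrence with w(0) = -4:
  w(0) = -4, w(1) = 0, w(2) = 20
  so the recurrence gives w(2) = 20.
From the proposed closed form w(n) = 5ⁿ - 5:
  w(2) = 20.
Both sides give 20 at n = 2, and the initial condition(s) match, so the closed form is consistent.

Yes, the closed form is correct.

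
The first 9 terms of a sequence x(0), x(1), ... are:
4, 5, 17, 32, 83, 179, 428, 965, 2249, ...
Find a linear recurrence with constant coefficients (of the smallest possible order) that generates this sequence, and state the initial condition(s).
Look for the lowest-order linear relation among consecutive terms.
Observation: x(n) - 1·x(n-1) - (3)·x(n-2) = 0 holds for the shown terms, and no order-1 relation x(n) = α·x(n-1) + β fits.
Check at n=3: 1·17 + (3)·5 = 32. ✓

x(n) = x(n-1) + 3x(n-2), x(0) = 4, x(1) = 5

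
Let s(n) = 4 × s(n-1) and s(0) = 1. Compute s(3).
Computing step by step:
s(0) = 1
s(1) = 4 × 1 = 4
s(2) = 4 × 4 = 16
s(3) = 4 × 16 = 64

64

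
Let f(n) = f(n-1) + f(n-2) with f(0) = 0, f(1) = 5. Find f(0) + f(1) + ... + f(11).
Computing the sequence terms: 0, 5, 5, 10, 15, 25, 40, 65, 105, 170, 275, 445
Adding these values together:

1160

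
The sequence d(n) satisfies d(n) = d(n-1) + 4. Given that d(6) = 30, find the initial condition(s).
d(6) = d(0) + 6·4, so d(0) = 30 - 24 = 6.

d(0) = 6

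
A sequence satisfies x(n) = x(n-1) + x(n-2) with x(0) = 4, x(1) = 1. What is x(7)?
Computing the sequence terms:
4, 1, 5, 6, 11, 17, 28, 45

45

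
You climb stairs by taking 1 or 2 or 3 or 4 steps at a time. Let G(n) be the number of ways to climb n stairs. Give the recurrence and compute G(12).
Condition on the size of the last step (1 to 4): before it there were n-1, …, n-4 stairs climbed, and these cases are disjoint, so G(n) = G(n-1) + G(n-2) + G(n-3) + G(n-4) (order-4 linear recurrence).
Initial conditions by direct count (compositions of i into parts ≤ 4): G(1) = 1; G(2) = 2; G(3) = 4; G(4) = 8.
Iterating the recurrence: G(5) = 15, G(6) = 29, G(7) = 56, G(8) = 108, G(9) = 208, G(10) = 401, G(11) = 773, G(12) = 1490.

G(n) = G(n-1) + G(n-2) + G(n-3) + G(n-4), G(1) = 1, G(2) = 2, G(3) = 4, G(4) = 8; G(12) = 1490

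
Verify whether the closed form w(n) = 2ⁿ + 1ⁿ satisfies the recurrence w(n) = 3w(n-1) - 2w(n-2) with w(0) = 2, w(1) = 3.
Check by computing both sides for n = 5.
From the recurrence with w(0) = 2, w(1) = 3:
  w(0) = 2, w(1) = 3, w(2) = 5, w(3) = 9, w(4) = 17, w(5) = 33
  so the recurrence gives w(5) = 33.
From the proposed closed form w(n) = 2ⁿ + 1ⁿ:
  w(5) = 33.
Both sides give 33 at n = 5, and the initial condition(s) match, so the closed form is consistent.

Yes, the closed form is correct.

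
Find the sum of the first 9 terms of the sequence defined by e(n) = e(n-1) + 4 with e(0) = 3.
Computing the sequence terms: 3, 7, 11, 15, 19, 23, 27, 31, 35
Adding these values together:

171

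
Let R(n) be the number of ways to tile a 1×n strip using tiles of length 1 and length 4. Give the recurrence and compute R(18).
Condition on the last tile: it has length 1 (leaving a 1×(n-1) strip) or length 4 (leaving a 1×(n-4) strip), so R(n) = R(n-1) + R(n-4) (order-4 linear recurrence).
For 0 ≤ i < 4 only unit tiles fit, so R(i) = 1.
Iterating the recurrence: R(4) = 2, R(5) = 3, R(6) = 4, R(7) = 5, R(8) = 7, R(9) = 10, R(10) = 14, R(11) = 19, R(12) = 26, R(13) = 36, R(14) = 50, R(15) = 69, R(16) = 95, R(17) = 131, R(18) = 181.

R(n) = R(n-1) + R(n-4), with R(i) = 1 for 0 ≤ i < 4; R(18) = 181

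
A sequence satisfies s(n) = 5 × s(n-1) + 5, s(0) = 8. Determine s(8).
Computing step by step:
s(0) = 8
s(1) = 5 × 8 + 5 = 45
s(2) = 5 × 45 + 5 = 230
s(3) = 5 × 230 + 5 = 1155
s(4) = 5 × 1155 + 5 = 5780
s(5) = 5 × 5780 + 5 = 28905
s(6) = 5 × 28905 + 5 = 144530
s(7) = 5 × 144530 + 5 = 722655
s(8) = 5 × 722655 + 5 = 3613280

3613280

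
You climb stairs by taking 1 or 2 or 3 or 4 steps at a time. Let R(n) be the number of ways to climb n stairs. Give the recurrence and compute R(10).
Condition on the size of the last step (1 to 4): before it there were n-1, …, n-4 stairs climbed, and these cases are disjoint, so R(n) = R(n-1) + R(n-2) + R(n-3) + R(n-4) (order-4 linear recurrence).
Initial conditions by direct count (compositions of i into parts ≤ 4): R(1) = 1; R(2) = 2; R(3) = 4; R(4) = 8.
Iterating the recurrence: R(5) = 15, R(6) = 29, R(7) = 56, R(8) = 108, R(9) = 208, R(10) = 401.

R(n) = R(n-1) + R(n-2) + R(n-3) + R(n-4), R(1) = 1, R(2) = 2, R(3) = 4, R(4) = 8; R(10) = 401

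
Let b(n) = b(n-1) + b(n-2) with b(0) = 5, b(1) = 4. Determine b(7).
Computing the sequence terms:
5, 4, 9, 13, 22, 35, 57, 92

92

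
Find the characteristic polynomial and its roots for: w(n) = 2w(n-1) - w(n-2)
Substitute w(n) = rⁿ and divide through by rⁿ⁻²: r² - 2r + 1 = 0
Factor: (r - 1)² = 0, so r = 1 (double root).
General solution: w(n) = (A + Bn)·1ⁿ

Characteristic: r² - 2r + 1 = 0, Roots: r = 1 (double root)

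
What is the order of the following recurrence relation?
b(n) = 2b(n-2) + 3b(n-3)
The order is the largest lag k for which b(n-k) appears. Here the deepest term is b(n-3), so the order is 3.

Order 3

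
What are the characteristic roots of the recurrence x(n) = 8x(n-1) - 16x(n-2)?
Substitute x(n) = rⁿ and divide through by rⁿ⁻²: r² - 8r + 16 = 0
Factor: (r - 4)² = 0, so r = 4 (double root).
General solution: x(n) = (A + Bn)·4ⁿ

Characteristic: r² - 8r + 16 = 0, Roots: r = 4 (double root)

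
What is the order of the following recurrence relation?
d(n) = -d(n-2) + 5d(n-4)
The order is the largest lag k for which d(n-k) appears. Here the deepest term is d(n-4), so the order is 4.

Order 4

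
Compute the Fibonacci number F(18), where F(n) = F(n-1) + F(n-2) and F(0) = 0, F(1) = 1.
Computing the sequence terms:
0, 1, 1, 2, 3, 5, 8, 13, 21, 34, 55, 89, 144, 233, 377, 610, 987, 1597, 2584

2584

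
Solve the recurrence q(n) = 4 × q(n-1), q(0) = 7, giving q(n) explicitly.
Recurrence: q(n) = 4 × q(n-1), initial: q(0) = 7.
Each term is 4 times the previous, so this is geometric with ratio 4. After n steps: q(n) = q(0)·4ⁿ = 7·4ⁿ.

q(n) = 7·4ⁿ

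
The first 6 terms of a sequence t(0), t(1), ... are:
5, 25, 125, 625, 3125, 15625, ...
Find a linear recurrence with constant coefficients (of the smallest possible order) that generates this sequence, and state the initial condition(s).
Look for the lowest-order linear relation among consecutive terms.
Observation: each term is 5× the previous.
Check at n=2: 5·25 = 125. ✓

t(n) = 5 × t(n-1), t(0) = 5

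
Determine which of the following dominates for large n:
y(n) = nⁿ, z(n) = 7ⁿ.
Comparing growth rates:
Growth-rate hierarchy: log n ≺ any polynomial ≺ any exponential cⁿ (c>1) ≺ n! ≺ nⁿ.
super-exponential nⁿ dominates exponential base 7 asymptotically.

y(n) grows faster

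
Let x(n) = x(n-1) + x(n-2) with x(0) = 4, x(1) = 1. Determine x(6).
Computing the sequence terms:
4, 1, 5, 6, 11, 17, 28

28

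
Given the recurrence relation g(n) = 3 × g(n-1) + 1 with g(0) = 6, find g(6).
Computing step by step:
g(0) = 6
g(1) = 3 × 6 + 1 = 19
g(2) = 3 × 19 + 1 = 58
g(3) = 3 × 58 + 1 = 175
g(4) = 3 × 175 + 1 = 526
g(5) = 3 × 526 + 1 = 1579
g(6) = 3 × 1579 + 1 = 4738

4738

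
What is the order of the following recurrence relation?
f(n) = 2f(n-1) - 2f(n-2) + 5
The order is the largest lag k for which f(n-k) appears. Here the deepest term is f(n-2) (the 5 term is non-homogeneous and does not affect the order), so the order is 2.

Order 2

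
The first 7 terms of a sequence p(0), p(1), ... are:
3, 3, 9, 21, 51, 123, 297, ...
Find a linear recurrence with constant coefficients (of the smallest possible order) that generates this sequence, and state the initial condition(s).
Look for the lowest-order linear relation among consecutive terms.
Observation: p(n) - 2·p(n-1) - (1)·p(n-2) = 0 holds for the shown terms, and no order-1 relation p(n) = α·p(n-1) + β fits.
Check at n=3: 2·9 + (1)·3 = 21. ✓

p(n) = 2p(n-1) + p(n-2), p(0) = 3, p(1) = 3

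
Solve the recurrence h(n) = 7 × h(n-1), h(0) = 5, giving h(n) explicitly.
Recurrence: h(n) = 7 × h(n-1), initial: h(0) = 5.
Each term is 7 times the previous, so this is geometric with ratio 7. After n steps: h(n) = h(0)·7ⁿ = 5·7ⁿ.

h(n) = 5·7ⁿ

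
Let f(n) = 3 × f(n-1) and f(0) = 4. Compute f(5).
Computing step by step:
f(0) = 4
f(1) = 3 × 4 = 12
f(2) = 3 × 12 = 36
f(3) = 3 × 36 = 108
f(4) = 3 × 108 = 324
f(5) = 3 × 324 = 972

972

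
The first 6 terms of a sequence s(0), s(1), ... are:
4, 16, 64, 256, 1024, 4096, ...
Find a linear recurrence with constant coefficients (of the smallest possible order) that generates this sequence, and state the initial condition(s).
Look for the lowest-order linear relation among consecutive terms.
Observation: each term is 4× the previous.
Check at n=2: 4·16 = 64. ✓

s(n) = 4 × s(n-1), s(0) = 4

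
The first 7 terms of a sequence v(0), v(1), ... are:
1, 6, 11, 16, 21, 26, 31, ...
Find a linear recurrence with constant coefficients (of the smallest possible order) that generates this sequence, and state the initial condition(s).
Look for the lowest-order linear relation among consecutive terms.
Observation: consecutive differences are constant (= 5).
Check at n=2: 1·6 + 5 = 11. ✓

v(n) = v(n-1) + 5, v(0) = 1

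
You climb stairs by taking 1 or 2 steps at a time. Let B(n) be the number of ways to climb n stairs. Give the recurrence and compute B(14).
Condition on the size of the last step (1 to 2): before it there were n-1, …, n-2 stairs climbed, and these cases are disjoint, so B(n) = B(n-1) + B(n-2) (Fibonacci-type sequence).
Initial conditions by direct count (compositions of i into parts ≤ 2): B(1) = 1; B(2) = 2.
Iterating the recurrence: B(3) = 3, B(4) = 5, B(5) = 8, B(6) = 13, B(7) = 21, B(8) = 34, B(9) = 55, B(10) = 89, B(11) = 144, B(12) = 233, B(13) = 377, B(14) = 610.

B(n) = B(n-1) + B(n-2), B(1) = 1, B(2) = 2; B(14) = 610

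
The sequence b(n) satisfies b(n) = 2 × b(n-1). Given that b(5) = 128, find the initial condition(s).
In general b(n) = 2ⁿ · b(0). At n = 5: b(0) = b(5) / 2^5 = 128 / 32 = 4.

b(0) = 4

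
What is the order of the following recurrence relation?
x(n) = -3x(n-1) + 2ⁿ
The order is the largest lag k for which x(n-k) appears. Here the deepest term is x(n-1) (the 2ⁿ term is non-homogeneous and does not affect the order), so the order is 1.

Order 1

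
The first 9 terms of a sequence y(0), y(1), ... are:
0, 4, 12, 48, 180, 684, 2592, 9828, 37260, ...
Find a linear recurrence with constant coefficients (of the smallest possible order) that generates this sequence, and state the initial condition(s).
Look for the lowest-order linear relation among consecutive terms.
Observation: y(n) - 3·y(n-1) - (3)·y(n-2) = 0 holds for the shown terms, and no order-1 relation y(n) = α·y(n-1) + β fits.
Check at n=3: 3·12 + (3)·4 = 48. ✓

y(n) = 3y(n-1) + 3y(n-2), y(0) = 0, y(1) = 4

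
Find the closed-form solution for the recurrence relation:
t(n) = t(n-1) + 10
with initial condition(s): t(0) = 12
Recurrence: t(n) = t(n-1) + 10, initial: t(0) = 12.
Each step adds 10, so t(n) = t(0) + 10n = 10n + 12.

t(n) = 10n + 12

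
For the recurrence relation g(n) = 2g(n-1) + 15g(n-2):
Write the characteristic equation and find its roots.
Substitute g(n) = rⁿ and divide through by rⁿ⁻²: r² - 2r - 15 = 0
Factor: (r - 5)(r + 3) = 0, so r = 5, -3.
General solution: g(n) = A·5ⁿ + B·(-3)ⁿ

Characteristic: r² - 2r - 15 = 0, Roots: r = 5, -3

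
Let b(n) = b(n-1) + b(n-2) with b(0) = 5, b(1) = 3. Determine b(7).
Computing the sequence terms:
5, 3, 8, 11, 19, 30, 49, 79

79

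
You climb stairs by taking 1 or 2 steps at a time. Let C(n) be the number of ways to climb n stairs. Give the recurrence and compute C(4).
Condition on the size of the last step (1 to 2): before it there were n-1, …, n-2 stairs climbed, and these cases are disjoint, so C(n) = C(n-1) + C(n-2) (Fibonacci-type sequence).
Initial conditions by direct count (compositions of i into parts ≤ 2): C(1) = 1; C(2) = 2.
Iterating the recurrence: C(3) = 3, C(4) = 5.

C(n) = C(n-1) + C(n-2), C(1) = 1, C(2) = 2; C(4) = 5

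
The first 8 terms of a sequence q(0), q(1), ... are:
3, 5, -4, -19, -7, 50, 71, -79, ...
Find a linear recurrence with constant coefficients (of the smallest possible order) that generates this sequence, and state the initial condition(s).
Look for the lowest-order linear relation among consecutive terms.
Observation: q(n) - 1·q(n-1) - (-3)·q(n-2) = 0 holds for the shown terms, and no order-1 relation q(n) = α·q(n-1) + β fits.
Check at n=3: 1·-4 + (-3)·5 = -19. ✓

q(n) = q(n-1) - 3q(n-2), q(0) = 3, q(1) = 5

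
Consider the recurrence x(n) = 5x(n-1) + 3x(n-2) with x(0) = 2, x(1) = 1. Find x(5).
Computing the sequence terms:
2, 1, 11, 58, 323, 1789

1789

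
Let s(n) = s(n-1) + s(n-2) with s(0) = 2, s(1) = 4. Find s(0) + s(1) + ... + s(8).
Computing the sequence terms: 2, 4, 6, 10, 16, 26, 42, 68, 110
Adding these values together:

284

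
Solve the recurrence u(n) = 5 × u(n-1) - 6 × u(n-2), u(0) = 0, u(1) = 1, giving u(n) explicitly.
Recurrence: u(n) = 5 × u(n-1) - 6 × u(n-2), initial: u(0) = 0, u(1) = 1.
Characteristic equation: r² - 5r + 6 = 0, which factors as (r - 3)(r - 2) = 0, so r = 3, 2. General solution u(n) = A·3ⁿ + B·2ⁿ. From u(0) = 0: A + B = 0. From u(1) = 1: 3A + 2B = 1. Solving gives A = 1, B = -1.

u(n) = 3ⁿ - 2ⁿ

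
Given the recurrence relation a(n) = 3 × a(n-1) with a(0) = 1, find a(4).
Computing step by step:
a(0) = 1
a(1) = 3 × 1 = 3
a(2) = 3 × 3 = 9
a(3) = 3 × 9 = 27
a(4) = 3 × 27 = 81

81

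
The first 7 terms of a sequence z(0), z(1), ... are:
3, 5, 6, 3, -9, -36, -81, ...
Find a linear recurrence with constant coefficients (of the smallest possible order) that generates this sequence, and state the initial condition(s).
Look for the lowest-order linear relation among consecutive terms.
Observation: z(n) - 3·z(n-1) - (-3)·z(n-2) = 0 holds for the shown terms, and no order-1 relation z(n) = α·z(n-1) + β fits.
Check at n=3: 3·6 + (-3)·5 = 3. ✓

z(n) = 3z(n-1) - 3z(n-2), z(0) = 3, z(1) = 5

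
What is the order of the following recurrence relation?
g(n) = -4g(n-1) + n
The order is the largest lag k for which g(n-k) appears. Here the deepest term is g(n-1) (the n term is non-homogeneous and does not affect the order), so the order is 1.

Order 1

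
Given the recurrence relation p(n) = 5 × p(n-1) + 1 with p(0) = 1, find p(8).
Computing step by step:
p(0) = 1
p(1) = 5 × 1 + 1 = 6
p(2) = 5 × 6 + 1 = 31
p(3) = 5 × 31 + 1 = 156
p(4) = 5 × 156 + 1 = 781
p(5) = 5 × 781 + 1 = 3906
p(6) = 5 × 3906 + 1 = 19531
p(7) = 5 × 19531 + 1 = 97656
p(8) = 5 × 97656 + 1 = 488281

488281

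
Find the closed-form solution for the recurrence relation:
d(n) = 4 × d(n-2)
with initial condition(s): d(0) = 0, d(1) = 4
Recurrence: d(n) = 4 × d(n-2), initial: d(0) = 0, d(1) = 4.
Characteristic equation: r² - 4 = 0, which factors as (r - 2)(r + 2) = 0, so r = 2, -2. General solution d(n) = A·2ⁿ + B·(-2)ⁿ. From d(0) = 0: A + B = 0. From d(1) = 4: 2A - 2B = 4. Solving gives A = 1, B = -1.

d(n) = 2ⁿ - (-2)ⁿ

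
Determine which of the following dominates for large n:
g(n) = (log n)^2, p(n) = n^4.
Comparing growth rates:
Growth-rate hierarchy: log n ≺ any polynomial ≺ any exponential cⁿ (c>1) ≺ n! ≺ nⁿ.
polynomial degree 4 dominates polylogarithmic (log n)^2 asymptotically.

p(n) grows faster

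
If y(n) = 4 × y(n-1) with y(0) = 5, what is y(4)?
Computing step by step:
y(0) = 5
y(1) = 4 × 5 = 20
y(2) = 4 × 20 = 80
y(3) = 4 × 80 = 320
y(4) = 4 × 320 = 1280

1280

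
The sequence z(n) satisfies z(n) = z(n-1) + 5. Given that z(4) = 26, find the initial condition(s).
z(4) = z(0) + 4·5, so z(0) = 26 - 20 = 6.

z(0) = 6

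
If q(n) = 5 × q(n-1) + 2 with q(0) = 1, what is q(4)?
Computing step by step:
q(0) = 1
q(1) = 5 × 1 + 2 = 7
q(2) = 5 × 7 + 2 = 37
q(3) = 5 × 37 + 2 = 187
q(4) = 5 × 187 + 2 = 937

937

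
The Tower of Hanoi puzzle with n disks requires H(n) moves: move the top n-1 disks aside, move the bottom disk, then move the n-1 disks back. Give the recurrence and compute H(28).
Moving n disks = move the top n-1 disks aside (H(n-1) moves) + move the largest disk (1 move) + move the n-1 disks back on top (H(n-1) moves), so H(n) = 2H(n-1) + 1, with H(1) = 1 (a single disk takes one move).
First terms: 1, 3, 7, 15, 31, 63, … — each is one less than a power of 2. Indeed H(n) + 1 = 2(H(n-1) + 1) with H(1) + 1 = 2, so H(n) + 1 = 2ⁿ and H(n) = 2ⁿ - 1.
Hence H(28) = 2^28 - 1 = 268435456 - 1 = 268435455.

H(n) = 2H(n-1) + 1, H(1) = 1; H(28) = 268435455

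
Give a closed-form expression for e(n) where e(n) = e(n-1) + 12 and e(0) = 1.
Recurrence: e(n) = e(n-1) + 12, initial: e(0) = 1.
Each step adds 12, so e(n) = e(0) + 12n = 12n + 1.

e(n) = 12n + 1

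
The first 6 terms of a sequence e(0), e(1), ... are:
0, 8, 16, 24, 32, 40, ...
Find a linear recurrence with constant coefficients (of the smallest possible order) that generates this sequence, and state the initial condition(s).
Look for the lowest-order linear relation among consecutive terms.
Observation: consecutive differences are constant (= 8).
Check at n=2: 1·8 + 8 = 16. ✓

e(n) = e(n-1) + 8, e(0) = 0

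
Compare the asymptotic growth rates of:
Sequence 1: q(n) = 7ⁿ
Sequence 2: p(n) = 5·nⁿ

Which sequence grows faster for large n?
Comparing growth rates:
Growth-rate hierarchy: log n ≺ any polynomial ≺ any exponential cⁿ (c>1) ≺ n! ≺ nⁿ.
super-exponential nⁿ dominates exponential base 7 asymptotically.

p(n) grows faster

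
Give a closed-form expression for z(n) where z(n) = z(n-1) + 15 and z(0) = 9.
Recurrence: z(n) = z(n-1) + 15, initial: z(0) = 9.
Each step adds 15, so z(n) = z(0) + 15n = 15n + 9.

z(n) = 15n + 9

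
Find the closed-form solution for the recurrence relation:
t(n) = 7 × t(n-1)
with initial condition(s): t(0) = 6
Recurrence: t(n) = 7 × t(n-1), initial: t(0) = 6.
Each term is 7 times the previous, so this is geometric with ratio 7. After n steps: t(n) = t(0)·7ⁿ = 6·7ⁿ.

t(n) = 6·7ⁿ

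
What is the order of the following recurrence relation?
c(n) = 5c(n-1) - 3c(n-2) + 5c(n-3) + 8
The order is the largest lag k for which c(n-k) appears. Here the deepest term is c(n-3) (the 8 term is non-homogeneous and does not affect the order), so the order is 3.

Order 3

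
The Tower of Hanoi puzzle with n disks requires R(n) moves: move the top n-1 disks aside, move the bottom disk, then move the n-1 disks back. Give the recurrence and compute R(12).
Moving n disks = move the top n-1 disks aside (R(n-1) moves) + move the largest disk (1 move) + move the n-1 disks back on top (R(n-1) moves), so R(n) = 2R(n-1) + 1, with R(1) = 1 (a single disk takes one move).
First terms: 1, 3, 7, 15, 31, 63, … — each is one less than a power of 2. Indeed R(n) + 1 = 2(R(n-1) + 1) with R(1) + 1 = 2, so R(n) + 1 = 2ⁿ and R(n) = 2ⁿ - 1.
Hence R(12) = 2^12 - 1 = 4096 - 1 = 4095.

R(n) = 2R(n-1) + 1, R(1) = 1; R(12) = 4095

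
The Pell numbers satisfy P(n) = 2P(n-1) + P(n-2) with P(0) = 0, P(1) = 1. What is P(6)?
Computing the sequence terms:
0, 1, 2, 5, 12, 29, 70

70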